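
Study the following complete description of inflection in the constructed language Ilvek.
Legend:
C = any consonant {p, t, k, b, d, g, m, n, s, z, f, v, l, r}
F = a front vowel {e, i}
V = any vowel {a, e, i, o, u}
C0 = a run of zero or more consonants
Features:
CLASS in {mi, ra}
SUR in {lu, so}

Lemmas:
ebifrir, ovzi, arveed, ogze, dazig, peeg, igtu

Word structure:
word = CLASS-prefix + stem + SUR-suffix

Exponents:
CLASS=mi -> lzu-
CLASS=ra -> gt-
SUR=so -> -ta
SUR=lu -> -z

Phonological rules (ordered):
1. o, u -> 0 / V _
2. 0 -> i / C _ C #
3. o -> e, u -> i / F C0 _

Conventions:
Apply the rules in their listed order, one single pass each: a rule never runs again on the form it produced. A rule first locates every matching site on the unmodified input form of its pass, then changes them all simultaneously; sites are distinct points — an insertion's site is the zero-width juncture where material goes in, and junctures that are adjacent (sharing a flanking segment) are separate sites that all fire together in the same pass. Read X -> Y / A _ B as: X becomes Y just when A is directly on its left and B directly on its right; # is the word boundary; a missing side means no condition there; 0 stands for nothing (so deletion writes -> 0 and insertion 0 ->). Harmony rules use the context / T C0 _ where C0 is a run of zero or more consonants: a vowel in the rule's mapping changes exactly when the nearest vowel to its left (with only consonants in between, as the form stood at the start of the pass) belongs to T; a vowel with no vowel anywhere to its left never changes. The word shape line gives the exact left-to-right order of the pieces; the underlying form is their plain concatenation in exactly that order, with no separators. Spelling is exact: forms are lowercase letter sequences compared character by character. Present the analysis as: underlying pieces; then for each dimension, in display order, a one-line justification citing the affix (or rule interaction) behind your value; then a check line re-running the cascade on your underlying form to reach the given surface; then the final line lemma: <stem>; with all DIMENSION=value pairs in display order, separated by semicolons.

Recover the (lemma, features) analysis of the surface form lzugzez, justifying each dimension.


underlying: lzu-ogze-z
CLASS=mi - signalled by the affix lzu-
SUR=lu - signalled by the affix -z
check: lzuogzez -> lzugzez -> lzugzez -> lzugzez
lemma: ogze; CLASS=mi; SUR=lu


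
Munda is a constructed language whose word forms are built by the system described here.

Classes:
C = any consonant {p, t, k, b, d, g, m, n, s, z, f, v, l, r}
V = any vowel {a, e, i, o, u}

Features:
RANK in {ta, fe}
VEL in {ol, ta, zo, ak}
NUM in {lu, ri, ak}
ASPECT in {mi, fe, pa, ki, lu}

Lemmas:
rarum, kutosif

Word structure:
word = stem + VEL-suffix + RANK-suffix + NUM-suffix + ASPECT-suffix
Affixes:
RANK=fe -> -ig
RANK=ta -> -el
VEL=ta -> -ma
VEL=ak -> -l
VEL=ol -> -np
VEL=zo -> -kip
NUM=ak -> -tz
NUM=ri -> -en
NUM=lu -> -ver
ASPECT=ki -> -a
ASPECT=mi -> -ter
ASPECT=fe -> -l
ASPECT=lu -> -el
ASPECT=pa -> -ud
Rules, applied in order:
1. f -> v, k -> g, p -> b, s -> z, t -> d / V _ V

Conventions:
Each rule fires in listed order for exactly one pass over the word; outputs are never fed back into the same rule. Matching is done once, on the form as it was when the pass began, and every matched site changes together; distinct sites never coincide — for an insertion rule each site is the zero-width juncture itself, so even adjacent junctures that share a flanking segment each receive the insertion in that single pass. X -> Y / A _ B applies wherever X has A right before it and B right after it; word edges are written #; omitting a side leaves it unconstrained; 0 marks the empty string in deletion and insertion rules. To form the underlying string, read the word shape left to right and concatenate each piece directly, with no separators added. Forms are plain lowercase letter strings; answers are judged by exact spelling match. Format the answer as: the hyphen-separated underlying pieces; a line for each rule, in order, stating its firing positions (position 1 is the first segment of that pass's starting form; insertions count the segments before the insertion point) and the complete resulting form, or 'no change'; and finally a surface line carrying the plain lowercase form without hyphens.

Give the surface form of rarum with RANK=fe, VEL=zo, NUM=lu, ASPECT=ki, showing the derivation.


underlying: rarum-kip-ig-ver-a
1. f -> v, k -> g, p -> b, s -> z, t -> d / V _ V: fires at position(s) 8: rarumkibigvera
surface: rarumkibigvera


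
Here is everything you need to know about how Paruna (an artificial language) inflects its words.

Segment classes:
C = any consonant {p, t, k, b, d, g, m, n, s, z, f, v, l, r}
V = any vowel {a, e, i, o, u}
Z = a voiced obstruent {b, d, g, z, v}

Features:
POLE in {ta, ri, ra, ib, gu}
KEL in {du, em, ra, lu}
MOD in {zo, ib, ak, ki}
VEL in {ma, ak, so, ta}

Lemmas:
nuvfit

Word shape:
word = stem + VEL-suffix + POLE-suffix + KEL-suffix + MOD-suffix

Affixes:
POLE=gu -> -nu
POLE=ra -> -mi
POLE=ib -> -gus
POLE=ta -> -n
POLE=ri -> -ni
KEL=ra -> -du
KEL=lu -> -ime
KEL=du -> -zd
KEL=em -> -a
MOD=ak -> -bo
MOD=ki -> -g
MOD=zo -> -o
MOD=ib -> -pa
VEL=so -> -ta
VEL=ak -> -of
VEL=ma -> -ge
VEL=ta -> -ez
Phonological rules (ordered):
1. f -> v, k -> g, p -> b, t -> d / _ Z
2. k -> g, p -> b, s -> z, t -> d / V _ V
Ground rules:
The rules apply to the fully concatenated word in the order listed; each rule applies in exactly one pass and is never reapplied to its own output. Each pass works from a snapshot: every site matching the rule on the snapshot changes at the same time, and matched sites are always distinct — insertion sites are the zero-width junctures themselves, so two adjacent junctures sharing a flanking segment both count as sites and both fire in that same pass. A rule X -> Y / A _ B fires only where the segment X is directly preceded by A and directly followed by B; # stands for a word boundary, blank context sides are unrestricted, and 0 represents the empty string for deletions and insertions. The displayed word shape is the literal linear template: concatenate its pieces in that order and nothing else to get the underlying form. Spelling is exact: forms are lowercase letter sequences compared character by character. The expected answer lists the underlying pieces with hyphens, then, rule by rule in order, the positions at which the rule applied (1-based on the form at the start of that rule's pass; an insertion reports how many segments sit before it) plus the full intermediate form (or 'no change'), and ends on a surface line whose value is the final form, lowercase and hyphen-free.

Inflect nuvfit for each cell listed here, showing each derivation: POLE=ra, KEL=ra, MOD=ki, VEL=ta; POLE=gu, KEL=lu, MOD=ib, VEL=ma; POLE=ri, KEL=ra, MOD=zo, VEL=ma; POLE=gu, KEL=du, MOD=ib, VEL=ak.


cell POLE=ra, KEL=ra, MOD=ki, VEL=ta:
underlying: nuvfit-ez-mi-du-g
1. f -> v, k -> g, p -> b, t -> d / _ Z: no change
2. k -> g, p -> b, s -> z, t -> d / V _ V: fires at position(s) 6: nuvfidezmidug
surface: nuvfidezmidug

cell POLE=gu, KEL=lu, MOD=ib, VEL=ma:
underlying: nuvfit-ge-nu-ime-pa
1. f -> v, k -> g, p -> b, t -> d / _ Z: fires at position(s) 6: nuvfidgenuimepa
2. k -> g, p -> b, s -> z, t -> d / V _ V: fires at position(s) 14: nuvfidgenuimeba
surface: nuvfidgenuimeba

cell POLE=ri, KEL=ra, MOD=zo, VEL=ma:
underlying: nuvfit-ge-ni-du-o
1. f -> v, k -> g, p -> b, t -> d / _ Z: fires at position(s) 6: nuvfidgeniduo
2. k -> g, p -> b, s -> z, t -> d / V _ V: no change
surface: nuvfidgeniduo

cell POLE=gu, KEL=du, MOD=ib, VEL=ak:
underlying: nuvfit-of-nu-zd-pa
1. f -> v, k -> g, p -> b, t -> d / _ Z: no change
2. k -> g, p -> b, s -> z, t -> d / V _ V: fires at position(s) 6: nuvfidofnuzdpa
surface: nuvfidofnuzdpa


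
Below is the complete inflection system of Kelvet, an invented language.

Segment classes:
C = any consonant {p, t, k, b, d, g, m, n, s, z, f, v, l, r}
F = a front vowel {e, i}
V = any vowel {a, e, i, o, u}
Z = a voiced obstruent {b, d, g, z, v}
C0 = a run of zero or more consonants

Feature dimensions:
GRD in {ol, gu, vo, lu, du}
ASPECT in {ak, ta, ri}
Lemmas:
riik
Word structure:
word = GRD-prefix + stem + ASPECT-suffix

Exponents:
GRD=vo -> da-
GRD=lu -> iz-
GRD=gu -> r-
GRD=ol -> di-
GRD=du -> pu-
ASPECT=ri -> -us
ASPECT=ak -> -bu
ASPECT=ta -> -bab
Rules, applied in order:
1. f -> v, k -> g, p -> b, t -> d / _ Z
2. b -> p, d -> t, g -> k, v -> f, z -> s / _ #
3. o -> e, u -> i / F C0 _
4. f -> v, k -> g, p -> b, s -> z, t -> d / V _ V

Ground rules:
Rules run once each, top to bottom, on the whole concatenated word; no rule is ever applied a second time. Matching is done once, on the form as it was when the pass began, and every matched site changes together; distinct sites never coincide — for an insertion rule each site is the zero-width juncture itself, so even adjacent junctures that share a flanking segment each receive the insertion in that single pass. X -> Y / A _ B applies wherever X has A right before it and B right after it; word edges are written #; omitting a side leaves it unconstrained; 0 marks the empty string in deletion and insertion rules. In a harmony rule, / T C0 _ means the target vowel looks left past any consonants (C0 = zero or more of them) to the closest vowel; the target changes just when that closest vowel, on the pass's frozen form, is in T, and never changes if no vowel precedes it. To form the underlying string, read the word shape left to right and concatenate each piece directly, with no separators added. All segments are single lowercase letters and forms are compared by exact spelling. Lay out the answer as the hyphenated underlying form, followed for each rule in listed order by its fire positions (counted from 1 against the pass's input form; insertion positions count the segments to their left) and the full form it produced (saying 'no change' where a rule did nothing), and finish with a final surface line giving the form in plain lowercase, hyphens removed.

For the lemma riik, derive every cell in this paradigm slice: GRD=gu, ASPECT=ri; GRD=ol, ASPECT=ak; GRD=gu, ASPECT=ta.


cell GRD=gu, ASPECT=ri:
underlying: r-riik-us
1. f -> v, k -> g, p -> b, t -> d / _ Z: no change
2. b -> p, d -> t, g -> k, v -> f, z -> s / _ #: no change
3. o -> e, u -> i / F C0 _: fires at position(s) 6: rriikis
4. f -> v, k -> g, p -> b, s -> z, t -> d / V _ V: fires at position(s) 5: rriigis
surface: rriigis

cell GRD=ol, ASPECT=ak:
underlying: di-riik-bu
1. f -> v, k -> g, p -> b, t -> d / _ Z: fires at position(s) 6: diriigbu
2. b -> p, d -> t, g -> k, v -> f, z -> s / _ #: no change
3. o -> e, u -> i / F C0 _: fires at position(s) 8: diriigbi
4. f -> v, k -> g, p -> b, s -> z, t -> d / V _ V: no change
surface: diriigbi

cell GRD=gu, ASPECT=ta:
underlying: r-riik-bab
1. f -> v, k -> g, p -> b, t -> d / _ Z: fires at position(s) 5: rriigbab
2. b -> p, d -> t, g -> k, v -> f, z -> s / _ #: fires at position(s) 8: rriigbap
3. o -> e, u -> i / F C0 _: no change
4. f -> v, k -> g, p -> b, s -> z, t -> d / V _ V: no change
surface: rriigbap


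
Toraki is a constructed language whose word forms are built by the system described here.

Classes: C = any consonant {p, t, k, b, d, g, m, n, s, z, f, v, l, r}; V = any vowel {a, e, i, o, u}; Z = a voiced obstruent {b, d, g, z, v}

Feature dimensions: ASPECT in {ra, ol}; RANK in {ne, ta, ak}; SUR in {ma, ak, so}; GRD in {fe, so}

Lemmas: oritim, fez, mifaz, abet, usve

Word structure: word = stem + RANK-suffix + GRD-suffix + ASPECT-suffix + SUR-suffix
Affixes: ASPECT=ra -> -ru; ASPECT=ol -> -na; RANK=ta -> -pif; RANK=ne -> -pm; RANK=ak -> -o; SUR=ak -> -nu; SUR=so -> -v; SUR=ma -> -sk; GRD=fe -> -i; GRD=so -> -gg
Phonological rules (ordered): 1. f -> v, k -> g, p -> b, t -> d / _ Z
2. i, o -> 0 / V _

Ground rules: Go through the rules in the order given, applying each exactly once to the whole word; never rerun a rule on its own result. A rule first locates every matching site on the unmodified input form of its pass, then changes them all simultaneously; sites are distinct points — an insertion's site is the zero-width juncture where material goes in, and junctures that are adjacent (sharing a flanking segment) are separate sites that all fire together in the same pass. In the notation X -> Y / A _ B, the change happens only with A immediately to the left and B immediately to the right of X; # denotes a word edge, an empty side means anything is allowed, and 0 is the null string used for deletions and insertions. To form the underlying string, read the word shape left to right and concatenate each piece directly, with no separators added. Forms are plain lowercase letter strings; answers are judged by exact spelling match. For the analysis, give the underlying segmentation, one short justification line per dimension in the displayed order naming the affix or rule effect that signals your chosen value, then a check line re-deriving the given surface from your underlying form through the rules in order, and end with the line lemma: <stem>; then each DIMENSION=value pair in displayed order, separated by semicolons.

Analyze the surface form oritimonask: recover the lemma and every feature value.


underlying: oritim-o-i-na-sk
ASPECT=ol - signalled by the affix -na
RANK=ak - signalled by the affix -o
SUR=ma - signalled by the affix -sk
GRD=fe - signalled by the affix -i
check: oritimoinask -> oritimoinask -> oritimonask
lemma: oritim; ASPECT=ol; RANK=ak; SUR=ma; GRD=fe


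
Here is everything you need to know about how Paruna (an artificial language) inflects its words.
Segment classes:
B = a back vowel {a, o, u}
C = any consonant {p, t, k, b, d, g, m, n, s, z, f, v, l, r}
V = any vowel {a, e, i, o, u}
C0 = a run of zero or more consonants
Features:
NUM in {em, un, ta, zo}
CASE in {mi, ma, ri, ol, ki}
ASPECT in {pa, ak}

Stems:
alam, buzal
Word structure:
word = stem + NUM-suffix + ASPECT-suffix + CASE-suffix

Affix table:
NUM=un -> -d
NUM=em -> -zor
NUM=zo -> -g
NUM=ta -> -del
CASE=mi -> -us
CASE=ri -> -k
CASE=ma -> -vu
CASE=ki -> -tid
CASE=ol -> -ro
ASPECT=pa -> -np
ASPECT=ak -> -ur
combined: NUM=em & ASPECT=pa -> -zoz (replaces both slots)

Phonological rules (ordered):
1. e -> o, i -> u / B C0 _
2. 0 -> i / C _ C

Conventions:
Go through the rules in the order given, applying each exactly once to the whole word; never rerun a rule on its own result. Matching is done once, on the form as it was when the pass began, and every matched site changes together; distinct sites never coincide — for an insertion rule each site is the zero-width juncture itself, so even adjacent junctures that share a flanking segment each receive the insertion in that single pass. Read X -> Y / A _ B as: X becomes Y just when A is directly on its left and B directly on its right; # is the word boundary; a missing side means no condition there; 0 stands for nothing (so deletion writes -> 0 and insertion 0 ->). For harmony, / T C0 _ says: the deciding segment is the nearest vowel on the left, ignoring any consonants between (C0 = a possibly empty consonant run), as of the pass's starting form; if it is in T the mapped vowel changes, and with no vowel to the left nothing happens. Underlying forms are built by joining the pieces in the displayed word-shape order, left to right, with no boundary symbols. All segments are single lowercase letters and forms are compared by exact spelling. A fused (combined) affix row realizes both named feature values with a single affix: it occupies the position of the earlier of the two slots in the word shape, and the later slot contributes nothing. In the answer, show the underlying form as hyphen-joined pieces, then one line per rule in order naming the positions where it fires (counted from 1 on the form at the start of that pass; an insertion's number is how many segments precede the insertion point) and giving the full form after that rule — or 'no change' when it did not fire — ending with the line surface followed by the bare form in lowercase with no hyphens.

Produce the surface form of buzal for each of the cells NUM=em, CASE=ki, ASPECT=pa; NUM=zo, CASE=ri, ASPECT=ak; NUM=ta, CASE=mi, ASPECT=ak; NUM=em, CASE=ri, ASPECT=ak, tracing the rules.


cell NUM=em, CASE=ki, ASPECT=pa:
underlying: buzal-zoz-tid
1. e -> o, i -> u / B C0 _: fires at position(s) 10: buzalzoztud
2. 0 -> i / C _ C: inserts after position(s) 5, 8: buzalizozitud
surface: buzalizozitud

cell NUM=zo, CASE=ri, ASPECT=ak:
underlying: buzal-g-ur-k
1. e -> o, i -> u / B C0 _: no change
2. 0 -> i / C _ C: inserts after position(s) 5, 8: buzaligurik
surface: buzaligurik

cell NUM=ta, CASE=mi, ASPECT=ak:
underlying: buzal-del-ur-us
1. e -> o, i -> u / B C0 _: fires at position(s) 7: buzaldolurus
2. 0 -> i / C _ C: inserts after position(s) 5: buzalidolurus
surface: buzalidolurus

cell NUM=em, CASE=ri, ASPECT=ak:
underlying: buzal-zor-ur-k
1. e -> o, i -> u / B C0 _: no change
2. 0 -> i / C _ C: inserts after position(s) 5, 10: buzalizorurik
surface: buzalizorurik


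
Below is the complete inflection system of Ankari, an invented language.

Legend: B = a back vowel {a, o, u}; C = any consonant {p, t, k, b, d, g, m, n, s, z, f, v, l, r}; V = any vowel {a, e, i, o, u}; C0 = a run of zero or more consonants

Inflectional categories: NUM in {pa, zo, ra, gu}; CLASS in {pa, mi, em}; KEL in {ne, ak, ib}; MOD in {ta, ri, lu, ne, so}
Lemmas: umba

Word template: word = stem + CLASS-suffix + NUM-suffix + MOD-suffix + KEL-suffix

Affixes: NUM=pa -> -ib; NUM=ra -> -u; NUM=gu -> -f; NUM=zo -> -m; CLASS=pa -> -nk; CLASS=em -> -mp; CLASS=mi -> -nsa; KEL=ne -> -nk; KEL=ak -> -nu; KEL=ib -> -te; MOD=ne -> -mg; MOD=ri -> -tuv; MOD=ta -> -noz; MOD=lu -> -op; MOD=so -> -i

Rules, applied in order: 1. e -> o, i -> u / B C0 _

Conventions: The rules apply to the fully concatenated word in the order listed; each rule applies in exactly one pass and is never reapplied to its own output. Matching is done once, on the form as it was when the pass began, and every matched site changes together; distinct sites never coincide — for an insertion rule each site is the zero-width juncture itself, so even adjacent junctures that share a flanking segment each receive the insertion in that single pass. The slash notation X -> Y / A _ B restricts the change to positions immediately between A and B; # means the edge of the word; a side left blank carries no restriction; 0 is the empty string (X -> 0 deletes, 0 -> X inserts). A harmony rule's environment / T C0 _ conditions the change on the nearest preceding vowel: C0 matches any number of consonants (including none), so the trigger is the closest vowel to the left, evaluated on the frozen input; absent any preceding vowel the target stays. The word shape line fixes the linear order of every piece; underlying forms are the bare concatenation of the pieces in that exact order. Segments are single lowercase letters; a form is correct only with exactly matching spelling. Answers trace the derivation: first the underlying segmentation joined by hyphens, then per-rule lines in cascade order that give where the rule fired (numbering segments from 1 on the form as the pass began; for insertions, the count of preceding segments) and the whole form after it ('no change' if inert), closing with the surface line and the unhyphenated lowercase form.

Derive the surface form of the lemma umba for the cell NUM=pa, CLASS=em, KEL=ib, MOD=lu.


underlying: umba-mp-ib-op-te
1. e -> o, i -> u / B C0 _: fires at position(s) 7, 12: umbampubopto
surface: umbampubopto


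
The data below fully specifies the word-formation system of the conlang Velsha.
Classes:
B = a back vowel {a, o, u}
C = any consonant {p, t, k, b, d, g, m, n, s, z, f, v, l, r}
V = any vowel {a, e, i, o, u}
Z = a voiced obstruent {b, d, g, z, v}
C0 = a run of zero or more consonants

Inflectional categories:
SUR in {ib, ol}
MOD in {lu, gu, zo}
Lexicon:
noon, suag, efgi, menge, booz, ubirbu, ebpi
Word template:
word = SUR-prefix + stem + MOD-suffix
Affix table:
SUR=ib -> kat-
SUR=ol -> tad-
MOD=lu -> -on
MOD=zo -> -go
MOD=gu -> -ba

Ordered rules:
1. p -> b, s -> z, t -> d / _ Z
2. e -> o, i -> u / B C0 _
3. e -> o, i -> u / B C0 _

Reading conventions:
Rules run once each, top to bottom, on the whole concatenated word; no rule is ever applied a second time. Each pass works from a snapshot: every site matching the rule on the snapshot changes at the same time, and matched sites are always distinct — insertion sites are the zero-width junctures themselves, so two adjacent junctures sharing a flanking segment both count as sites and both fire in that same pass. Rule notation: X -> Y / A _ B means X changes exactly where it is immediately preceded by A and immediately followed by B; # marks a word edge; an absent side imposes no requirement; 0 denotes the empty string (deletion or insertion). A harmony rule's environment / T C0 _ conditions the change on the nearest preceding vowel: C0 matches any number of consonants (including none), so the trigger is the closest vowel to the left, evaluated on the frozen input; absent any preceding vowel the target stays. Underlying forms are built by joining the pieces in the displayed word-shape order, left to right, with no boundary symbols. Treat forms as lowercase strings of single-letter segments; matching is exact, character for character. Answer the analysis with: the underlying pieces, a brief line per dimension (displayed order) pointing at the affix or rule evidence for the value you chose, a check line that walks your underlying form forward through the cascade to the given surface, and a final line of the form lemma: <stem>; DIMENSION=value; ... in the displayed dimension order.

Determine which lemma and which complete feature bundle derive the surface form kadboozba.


underlying: kat-booz-ba
SUR=ib - signalled by the affix kat-
MOD=gu - signalled by the affix -ba
check: katboozba -> kadboozba -> kadboozba -> kadboozba
lemma: booz; SUR=ib; MOD=gu


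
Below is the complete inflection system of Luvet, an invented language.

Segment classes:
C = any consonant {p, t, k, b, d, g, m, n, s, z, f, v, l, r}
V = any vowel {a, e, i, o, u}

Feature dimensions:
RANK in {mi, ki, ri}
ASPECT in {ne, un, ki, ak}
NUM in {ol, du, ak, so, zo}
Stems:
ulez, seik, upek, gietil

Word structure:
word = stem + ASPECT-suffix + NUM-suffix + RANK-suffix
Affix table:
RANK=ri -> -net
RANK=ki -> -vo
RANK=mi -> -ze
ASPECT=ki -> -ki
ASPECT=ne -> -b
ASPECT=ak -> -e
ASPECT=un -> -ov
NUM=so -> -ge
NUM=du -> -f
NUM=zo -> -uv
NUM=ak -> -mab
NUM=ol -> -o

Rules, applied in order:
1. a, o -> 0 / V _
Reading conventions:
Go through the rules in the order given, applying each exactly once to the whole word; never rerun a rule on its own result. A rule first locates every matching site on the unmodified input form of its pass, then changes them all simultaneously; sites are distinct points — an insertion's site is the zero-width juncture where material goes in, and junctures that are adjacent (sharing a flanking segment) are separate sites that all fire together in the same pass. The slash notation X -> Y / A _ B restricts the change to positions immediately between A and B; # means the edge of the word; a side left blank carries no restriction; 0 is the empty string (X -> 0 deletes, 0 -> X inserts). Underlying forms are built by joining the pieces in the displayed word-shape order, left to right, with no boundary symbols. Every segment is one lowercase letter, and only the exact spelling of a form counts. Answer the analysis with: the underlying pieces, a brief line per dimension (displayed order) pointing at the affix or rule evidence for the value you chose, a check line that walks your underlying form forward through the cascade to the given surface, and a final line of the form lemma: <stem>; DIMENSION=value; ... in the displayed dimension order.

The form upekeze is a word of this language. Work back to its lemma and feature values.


underlying: upek-e-o-ze
RANK=mi - signalled by the affix -ze
ASPECT=ak - signalled by the affix -e
NUM=ol - signalled by the affix -o
check: upekeoze -> upekeze
lemma: upek; RANK=mi; ASPECT=ak; NUM=ol


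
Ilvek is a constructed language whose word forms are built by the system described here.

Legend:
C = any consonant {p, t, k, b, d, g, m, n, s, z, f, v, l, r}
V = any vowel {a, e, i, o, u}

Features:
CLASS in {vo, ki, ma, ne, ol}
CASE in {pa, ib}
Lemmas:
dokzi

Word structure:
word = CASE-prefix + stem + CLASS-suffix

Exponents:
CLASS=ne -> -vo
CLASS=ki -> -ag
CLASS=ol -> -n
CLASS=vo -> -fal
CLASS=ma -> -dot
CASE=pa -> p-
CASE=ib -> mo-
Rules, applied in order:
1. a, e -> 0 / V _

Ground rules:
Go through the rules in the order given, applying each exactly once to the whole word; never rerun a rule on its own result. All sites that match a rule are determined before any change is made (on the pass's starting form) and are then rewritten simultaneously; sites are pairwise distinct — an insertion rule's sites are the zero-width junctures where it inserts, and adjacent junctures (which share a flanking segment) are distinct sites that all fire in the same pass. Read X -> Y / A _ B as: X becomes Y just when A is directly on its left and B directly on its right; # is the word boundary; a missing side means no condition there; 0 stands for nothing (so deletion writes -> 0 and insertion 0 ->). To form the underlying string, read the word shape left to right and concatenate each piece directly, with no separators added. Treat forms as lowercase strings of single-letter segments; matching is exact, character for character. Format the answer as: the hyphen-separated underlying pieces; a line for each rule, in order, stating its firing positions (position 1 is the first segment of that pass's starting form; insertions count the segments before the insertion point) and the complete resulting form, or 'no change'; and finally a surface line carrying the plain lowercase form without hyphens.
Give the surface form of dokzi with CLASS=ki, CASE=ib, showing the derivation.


underlying: mo-dokzi-ag
1. a, e -> 0 / V _: fires at position(s) 8: modokzig
surface: modokzig


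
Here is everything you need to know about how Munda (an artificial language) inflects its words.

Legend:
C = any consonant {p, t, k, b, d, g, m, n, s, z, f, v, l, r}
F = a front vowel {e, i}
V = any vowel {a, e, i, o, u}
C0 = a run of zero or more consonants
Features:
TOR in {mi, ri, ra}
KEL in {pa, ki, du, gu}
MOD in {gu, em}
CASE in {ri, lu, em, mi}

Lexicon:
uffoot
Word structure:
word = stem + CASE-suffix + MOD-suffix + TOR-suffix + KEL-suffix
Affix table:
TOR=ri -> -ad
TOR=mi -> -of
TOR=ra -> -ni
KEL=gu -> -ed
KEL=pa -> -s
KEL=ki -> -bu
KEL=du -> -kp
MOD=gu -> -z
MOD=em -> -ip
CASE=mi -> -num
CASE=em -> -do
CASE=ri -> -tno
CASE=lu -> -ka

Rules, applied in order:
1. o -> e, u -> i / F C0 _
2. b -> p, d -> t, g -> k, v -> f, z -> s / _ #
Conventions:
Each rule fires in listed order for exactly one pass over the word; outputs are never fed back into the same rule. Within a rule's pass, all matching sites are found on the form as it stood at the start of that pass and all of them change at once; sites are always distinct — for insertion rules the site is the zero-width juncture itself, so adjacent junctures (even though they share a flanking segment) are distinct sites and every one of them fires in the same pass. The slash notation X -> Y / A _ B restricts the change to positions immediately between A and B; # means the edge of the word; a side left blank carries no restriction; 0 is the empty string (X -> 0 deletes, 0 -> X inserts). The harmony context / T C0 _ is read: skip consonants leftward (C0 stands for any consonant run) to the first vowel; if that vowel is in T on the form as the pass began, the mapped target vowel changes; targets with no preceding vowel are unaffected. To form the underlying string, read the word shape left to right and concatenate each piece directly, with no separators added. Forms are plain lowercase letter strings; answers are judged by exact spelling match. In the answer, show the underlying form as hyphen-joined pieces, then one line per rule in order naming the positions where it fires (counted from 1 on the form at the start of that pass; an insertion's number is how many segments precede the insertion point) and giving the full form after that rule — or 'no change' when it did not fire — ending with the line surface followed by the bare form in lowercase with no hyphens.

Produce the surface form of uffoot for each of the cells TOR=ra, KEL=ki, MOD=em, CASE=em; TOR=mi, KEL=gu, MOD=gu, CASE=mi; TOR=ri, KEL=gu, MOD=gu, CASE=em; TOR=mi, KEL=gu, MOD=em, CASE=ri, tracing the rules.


cell TOR=ra, KEL=ki, MOD=em, CASE=em:
underlying: uffoot-do-ip-ni-bu
1. o -> e, u -> i / F C0 _: fires at position(s) 14: uffootdoipnibi
2. b -> p, d -> t, g -> k, v -> f, z -> s / _ #: no change
surface: uffootdoipnibi

cell TOR=mi, KEL=gu, MOD=gu, CASE=mi:
underlying: uffoot-num-z-of-ed
1. o -> e, u -> i / F C0 _: no change
2. b -> p, d -> t, g -> k, v -> f, z -> s / _ #: fires at position(s) 14: uffootnumzofet
surface: uffootnumzofet

cell TOR=ri, KEL=gu, MOD=gu, CASE=em:
underlying: uffoot-do-z-ad-ed
1. o -> e, u -> i / F C0 _: no change
2. b -> p, d -> t, g -> k, v -> f, z -> s / _ #: fires at position(s) 13: uffootdozadet
surface: uffootdozadet

cell TOR=mi, KEL=gu, MOD=em, CASE=ri:
underlying: uffoot-tno-ip-of-ed
1. o -> e, u -> i / F C0 _: fires at position(s) 12: uffoottnoipefed
2. b -> p, d -> t, g -> k, v -> f, z -> s / _ #: fires at position(s) 15: uffoottnoipefet
surface: uffoottnoipefet


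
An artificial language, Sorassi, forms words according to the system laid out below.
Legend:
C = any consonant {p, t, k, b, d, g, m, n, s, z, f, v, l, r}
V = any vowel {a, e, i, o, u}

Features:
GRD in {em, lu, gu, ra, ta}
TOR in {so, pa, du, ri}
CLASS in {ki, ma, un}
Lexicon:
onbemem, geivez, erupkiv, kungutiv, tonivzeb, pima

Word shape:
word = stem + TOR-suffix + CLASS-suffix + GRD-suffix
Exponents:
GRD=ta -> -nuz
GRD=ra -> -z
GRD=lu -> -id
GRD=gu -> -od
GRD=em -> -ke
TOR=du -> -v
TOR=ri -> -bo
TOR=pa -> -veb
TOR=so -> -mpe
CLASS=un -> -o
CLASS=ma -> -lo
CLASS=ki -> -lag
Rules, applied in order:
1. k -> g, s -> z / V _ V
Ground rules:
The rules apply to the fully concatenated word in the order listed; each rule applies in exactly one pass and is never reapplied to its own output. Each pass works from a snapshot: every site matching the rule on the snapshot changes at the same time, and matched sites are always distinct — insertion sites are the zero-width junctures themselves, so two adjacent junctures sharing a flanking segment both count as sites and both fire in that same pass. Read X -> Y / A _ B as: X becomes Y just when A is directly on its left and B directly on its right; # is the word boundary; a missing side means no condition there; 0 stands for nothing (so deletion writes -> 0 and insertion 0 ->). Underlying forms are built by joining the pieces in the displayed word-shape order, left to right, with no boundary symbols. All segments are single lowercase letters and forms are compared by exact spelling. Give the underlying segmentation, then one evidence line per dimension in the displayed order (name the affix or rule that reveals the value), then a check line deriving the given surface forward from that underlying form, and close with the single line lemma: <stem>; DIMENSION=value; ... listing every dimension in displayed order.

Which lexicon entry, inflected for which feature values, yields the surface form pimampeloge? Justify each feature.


underlying: pima-mpe-lo-ke
GRD=em - signalled by the affix -ke
TOR=so - signalled by the affix -mpe
CLASS=ma - signalled by the affix -lo
check: pimampeloke -> pimampeloge
lemma: pima; GRD=em; TOR=so; CLASS=ma


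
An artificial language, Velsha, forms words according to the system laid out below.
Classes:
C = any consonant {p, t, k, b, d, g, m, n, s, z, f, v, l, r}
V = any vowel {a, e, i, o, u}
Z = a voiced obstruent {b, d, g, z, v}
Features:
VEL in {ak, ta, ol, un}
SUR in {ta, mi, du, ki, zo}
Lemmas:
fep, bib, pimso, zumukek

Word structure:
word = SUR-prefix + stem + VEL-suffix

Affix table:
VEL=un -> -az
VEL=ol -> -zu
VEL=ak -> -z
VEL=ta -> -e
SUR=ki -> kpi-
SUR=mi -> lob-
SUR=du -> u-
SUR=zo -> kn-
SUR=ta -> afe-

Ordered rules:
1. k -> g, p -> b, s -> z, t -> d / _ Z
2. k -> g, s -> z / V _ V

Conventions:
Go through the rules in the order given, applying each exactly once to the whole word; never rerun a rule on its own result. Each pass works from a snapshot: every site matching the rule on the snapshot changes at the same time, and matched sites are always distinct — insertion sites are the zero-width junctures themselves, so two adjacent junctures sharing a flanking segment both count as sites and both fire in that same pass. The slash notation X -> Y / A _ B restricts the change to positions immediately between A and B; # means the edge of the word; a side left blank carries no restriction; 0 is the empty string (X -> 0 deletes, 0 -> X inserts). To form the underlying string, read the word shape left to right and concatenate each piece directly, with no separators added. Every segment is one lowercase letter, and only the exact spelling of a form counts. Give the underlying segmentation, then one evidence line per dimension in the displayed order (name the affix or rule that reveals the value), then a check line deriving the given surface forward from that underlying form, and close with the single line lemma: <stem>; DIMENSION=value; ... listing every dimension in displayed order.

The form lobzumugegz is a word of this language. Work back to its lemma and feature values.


underlying: lob-zumukek-z
VEL=ak - signalled by the affix -z
SUR=mi - signalled by the affix lob-
check: lobzumukekz -> lobzumukegz -> lobzumugegz
lemma: zumukek; VEL=ak; SUR=mi


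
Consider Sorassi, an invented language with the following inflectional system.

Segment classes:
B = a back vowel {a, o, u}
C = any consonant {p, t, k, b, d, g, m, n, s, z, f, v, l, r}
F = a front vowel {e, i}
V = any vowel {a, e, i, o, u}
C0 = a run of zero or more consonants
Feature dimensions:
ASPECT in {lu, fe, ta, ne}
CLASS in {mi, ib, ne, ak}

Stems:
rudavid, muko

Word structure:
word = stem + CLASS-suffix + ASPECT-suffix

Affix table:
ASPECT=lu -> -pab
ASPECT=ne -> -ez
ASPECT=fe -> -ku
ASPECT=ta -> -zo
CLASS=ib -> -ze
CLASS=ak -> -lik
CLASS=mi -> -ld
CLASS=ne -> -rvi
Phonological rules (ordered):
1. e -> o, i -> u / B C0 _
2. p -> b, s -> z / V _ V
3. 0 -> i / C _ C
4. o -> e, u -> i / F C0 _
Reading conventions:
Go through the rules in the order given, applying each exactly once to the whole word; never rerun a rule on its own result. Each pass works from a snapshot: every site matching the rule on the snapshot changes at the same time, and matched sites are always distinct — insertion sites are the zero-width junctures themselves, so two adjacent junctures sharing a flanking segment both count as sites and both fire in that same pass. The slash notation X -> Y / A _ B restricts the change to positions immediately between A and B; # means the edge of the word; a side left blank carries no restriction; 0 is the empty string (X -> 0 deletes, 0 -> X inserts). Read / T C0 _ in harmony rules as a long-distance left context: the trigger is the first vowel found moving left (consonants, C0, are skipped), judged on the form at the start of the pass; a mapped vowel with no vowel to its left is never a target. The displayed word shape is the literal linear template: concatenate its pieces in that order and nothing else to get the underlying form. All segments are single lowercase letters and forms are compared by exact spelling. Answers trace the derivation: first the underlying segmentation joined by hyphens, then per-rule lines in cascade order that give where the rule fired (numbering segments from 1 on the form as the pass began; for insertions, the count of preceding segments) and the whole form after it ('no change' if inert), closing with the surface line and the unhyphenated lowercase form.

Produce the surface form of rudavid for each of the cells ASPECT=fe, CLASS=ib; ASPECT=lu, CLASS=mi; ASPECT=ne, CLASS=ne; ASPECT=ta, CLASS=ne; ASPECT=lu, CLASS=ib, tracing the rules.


cell ASPECT=fe, CLASS=ib:
underlying: rudavid-ze-ku
1. e -> o, i -> u / B C0 _: fires at position(s) 6: rudavudzeku
2. p -> b, s -> z / V _ V: no change
3. 0 -> i / C _ C: inserts after position(s) 7: rudavudizeku
4. o -> e, u -> i / F C0 _: fires at position(s) 12: rudavudizeki
surface: rudavudizeki

cell ASPECT=lu, CLASS=mi:
underlying: rudavid-ld-pab
1. e -> o, i -> u / B C0 _: fires at position(s) 6: rudavudldpab
2. p -> b, s -> z / V _ V: no change
3. 0 -> i / C _ C: inserts after position(s) 7, 8, 9: rudavudilidipab
4. o -> e, u -> i / F C0 _: no change
surface: rudavudilidipab

cell ASPECT=ne, CLASS=ne:
underlying: rudavid-rvi-ez
1. e -> o, i -> u / B C0 _: fires at position(s) 6: rudavudrviez
2. p -> b, s -> z / V _ V: no change
3. 0 -> i / C _ C: inserts after position(s) 7, 8: rudavudiriviez
4. o -> e, u -> i / F C0 _: no change
surface: rudavudiriviez

cell ASPECT=ta, CLASS=ne:
underlying: rudavid-rvi-zo
1. e -> o, i -> u / B C0 _: fires at position(s) 6: rudavudrvizo
2. p -> b, s -> z / V _ V: no change
3. 0 -> i / C _ C: inserts after position(s) 7, 8: rudavudirivizo
4. o -> e, u -> i / F C0 _: fires at position(s) 14: rudavudirivize
surface: rudavudirivize

cell ASPECT=lu, CLASS=ib:
underlying: rudavid-ze-pab
1. e -> o, i -> u / B C0 _: fires at position(s) 6: rudavudzepab
2. p -> b, s -> z / V _ V: fires at position(s) 10: rudavudzebab
3. 0 -> i / C _ C: inserts after position(s) 7: rudavudizebab
4. o -> e, u -> i / F C0 _: no change
surface: rudavudizebab


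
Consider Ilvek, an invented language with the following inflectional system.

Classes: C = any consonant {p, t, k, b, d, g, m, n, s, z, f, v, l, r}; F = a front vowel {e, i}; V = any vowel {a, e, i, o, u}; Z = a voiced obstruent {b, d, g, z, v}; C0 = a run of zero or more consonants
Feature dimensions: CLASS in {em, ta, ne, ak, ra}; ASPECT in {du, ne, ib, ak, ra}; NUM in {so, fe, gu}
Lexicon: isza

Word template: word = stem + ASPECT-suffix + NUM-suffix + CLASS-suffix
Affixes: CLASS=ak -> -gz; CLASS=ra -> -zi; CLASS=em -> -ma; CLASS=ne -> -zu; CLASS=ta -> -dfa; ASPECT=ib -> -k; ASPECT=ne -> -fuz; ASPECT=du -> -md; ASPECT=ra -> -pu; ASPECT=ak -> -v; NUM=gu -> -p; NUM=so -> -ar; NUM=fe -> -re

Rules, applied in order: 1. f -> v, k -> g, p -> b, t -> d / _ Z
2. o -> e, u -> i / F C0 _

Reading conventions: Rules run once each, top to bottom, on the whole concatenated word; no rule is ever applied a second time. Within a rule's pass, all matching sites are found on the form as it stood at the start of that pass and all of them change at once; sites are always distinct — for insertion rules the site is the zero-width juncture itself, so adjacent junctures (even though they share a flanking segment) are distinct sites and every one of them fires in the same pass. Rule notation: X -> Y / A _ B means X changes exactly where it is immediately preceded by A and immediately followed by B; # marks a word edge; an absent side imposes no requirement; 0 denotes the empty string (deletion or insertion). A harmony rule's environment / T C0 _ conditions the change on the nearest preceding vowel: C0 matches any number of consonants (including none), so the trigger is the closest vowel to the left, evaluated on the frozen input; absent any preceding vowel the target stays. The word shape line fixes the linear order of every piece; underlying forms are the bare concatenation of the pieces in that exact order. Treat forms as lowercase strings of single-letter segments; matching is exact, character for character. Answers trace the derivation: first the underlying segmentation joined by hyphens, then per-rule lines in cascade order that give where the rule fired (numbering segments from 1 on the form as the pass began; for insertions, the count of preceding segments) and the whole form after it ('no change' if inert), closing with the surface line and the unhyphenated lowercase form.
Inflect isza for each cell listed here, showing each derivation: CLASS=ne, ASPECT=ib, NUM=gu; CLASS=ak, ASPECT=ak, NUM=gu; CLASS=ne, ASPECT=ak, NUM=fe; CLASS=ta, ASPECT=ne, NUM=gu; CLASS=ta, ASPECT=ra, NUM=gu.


cell CLASS=ne, ASPECT=ib, NUM=gu:
underlying: isza-k-p-zu
1. f -> v, k -> g, p -> b, t -> d / _ Z: fires at position(s) 6: iszakbzu
2. o -> e, u -> i / F C0 _: no change
surface: iszakbzu

cell CLASS=ak, ASPECT=ak, NUM=gu:
underlying: isza-v-p-gz
1. f -> v, k -> g, p -> b, t -> d / _ Z: fires at position(s) 6: iszavbgz
2. o -> e, u -> i / F C0 _: no change
surface: iszavbgz

cell CLASS=ne, ASPECT=ak, NUM=fe:
underlying: isza-v-re-zu
1. f -> v, k -> g, p -> b, t -> d / _ Z: no change
2. o -> e, u -> i / F C0 _: fires at position(s) 9: iszavrezi
surface: iszavrezi

cell CLASS=ta, ASPECT=ne, NUM=gu:
underlying: isza-fuz-p-dfa
1. f -> v, k -> g, p -> b, t -> d / _ Z: fires at position(s) 8: iszafuzbdfa
2. o -> e, u -> i / F C0 _: no change
surface: iszafuzbdfa

cell CLASS=ta, ASPECT=ra, NUM=gu:
underlying: isza-pu-p-dfa
1. f -> v, k -> g, p -> b, t -> d / _ Z: fires at position(s) 7: iszapubdfa
2. o -> e, u -> i / F C0 _: no change
surface: iszapubdfa
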